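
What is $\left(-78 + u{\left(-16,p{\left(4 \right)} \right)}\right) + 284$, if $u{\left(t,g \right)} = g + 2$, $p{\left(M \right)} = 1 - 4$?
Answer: $205$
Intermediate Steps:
$p{\left(M \right)} = -3$
$u{\left(t,g \right)} = 2 + g$
$\left(-78 + u{\left(-16,p{\left(4 \right)} \right)}\right) + 284 = \left(-78 + \left(2 - 3\right)\right) + 284 = \left(-78 - 1\right) + 284 = -79 + 284 = 205$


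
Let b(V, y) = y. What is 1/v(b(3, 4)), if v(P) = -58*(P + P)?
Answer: -1/464 ≈ -0.0021552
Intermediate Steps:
v(P) = -116*P
1/v(b(3, 4)) = 1/(-116*4) = 1/(-464) = -1/464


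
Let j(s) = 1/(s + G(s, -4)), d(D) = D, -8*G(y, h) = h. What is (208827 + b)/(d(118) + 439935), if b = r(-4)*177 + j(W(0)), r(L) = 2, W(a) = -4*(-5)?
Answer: 8576423/18042173 ≈ 0.47535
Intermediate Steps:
G(y, h) = -h/8
W(a) = 20
j(s) = 1/(1/2 + s) (j(s) = 1/(s - 1/8*(-4)) = 1/(s + 1/2) = 1/(1/2 + s))
b = 14516/41 (b = 2*177 + 2/(1 + 2*20) = 354 + 2/(1 + 40) = 354 + 2/41 = 14516/41 ≈ 354.05)
(208827 + b)/(d(118) + 439935) = (208827 + 14516/41)/(118 + 439935) = (8576423/41)/440053 = (8576423/41)*(1/440053) = 8576423/18042173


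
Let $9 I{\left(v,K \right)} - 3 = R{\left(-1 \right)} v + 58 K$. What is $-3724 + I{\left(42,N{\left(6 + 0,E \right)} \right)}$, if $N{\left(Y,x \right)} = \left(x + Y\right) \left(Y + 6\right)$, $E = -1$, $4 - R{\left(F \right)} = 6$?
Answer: $- \frac{10039}{3} \approx -3346.3$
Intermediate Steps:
$R{\left(F \right)} = -2$ ($R{\left(F \right)} = 4 - 6 = -2$)
$N{\left(Y,x \right)} = \left(6 + Y\right) \left(Y + x\right)$ ($N{\left(Y,x \right)} = \left(Y + x\right) \left(6 + Y\right) = \left(6 + Y\right) \left(Y + x\right)$)
$I{\left(v,K \right)} = \frac{1}{3} - \frac{2 v}{9} + \frac{58 K}{9}$ ($I{\left(v,K \right)} = \frac{1}{3} + \frac{- 2 v + 58 K}{9} = \frac{1}{3} + \left(- \frac{2 v}{9} + \frac{58 K}{9}\right) = \frac{1}{3} - \frac{2 v}{9} + \frac{58 K}{9}$)
$-3724 + I{\left(42,N{\left(6 + 0,E \right)} \right)} = -3724 + \left(\frac{1}{3} - \frac{28}{3} + \frac{58 \left(\left(6 + 0\right)^{2} + 6 \left(6 + 0\right) + 6 \left(-1\right) + \left(6 + 0\right) \left(-1\right)\right)}{9}\right) = -3724 + \left(\frac{1}{3} - \frac{28}{3} + \frac{58 \left(6^{2} + 6 \cdot 6 - 6 + 6 \left(-1\right)\right)}{9}\right) = -3724 + \left(\frac{1}{3} - \frac{28}{3} + \frac{58 \left(36 + 36 - 6 - 6\right)}{9}\right) = -3724 + \left(\frac{1}{3} - \frac{28}{3} + \frac{58}{9} \cdot 60\right) = -3724 + \left(\frac{1}{3} - \frac{28}{3} + \frac{1160}{3}\right) = -3724 + \frac{1133}{3} = - \frac{10039}{3}$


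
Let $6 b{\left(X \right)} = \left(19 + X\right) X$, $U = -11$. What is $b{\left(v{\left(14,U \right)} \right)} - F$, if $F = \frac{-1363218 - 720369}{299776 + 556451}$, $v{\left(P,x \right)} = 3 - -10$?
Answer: $\frac{61448659}{856227} \approx 71.767$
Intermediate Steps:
$v{\left(P,x \right)} = 13$ ($v{\left(P,x \right)} = 3 + 10 = 13$)
$b{\left(X \right)} = \frac{X \left(19 + X\right)}{6}$ ($b{\left(X \right)} = \frac{\left(19 + X\right) X}{6} = \frac{X \left(19 + X\right)}{6}$)
$F = - \frac{694529}{285409}$ ($F = - \frac{2083587}{856227} = \left(-2083587\right) \frac{1}{856227} = - \frac{694529}{285409} \approx -2.4335$)
$b{\left(v{\left(14,U \right)} \right)} - F = \frac{1}{6} \cdot 13 \left(19 + 13\right) - - \frac{694529}{285409} = \frac{1}{6} \cdot 13 \cdot 32 + \frac{694529}{285409} = \frac{208}{3} + \frac{694529}{285409} = \frac{61448659}{856227}$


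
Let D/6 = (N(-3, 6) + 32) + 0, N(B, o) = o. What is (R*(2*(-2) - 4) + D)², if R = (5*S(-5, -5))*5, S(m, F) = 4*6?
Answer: 20903184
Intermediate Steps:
S(m, F) = 24
D = 228 (D = 6*((6 + 32) + 0) = 6*(38 + 0) = 6*38 = 228)
R = 600 (R = (5*24)*5 = 120*5 = 600)
(R*(2*(-2) - 4) + D)² = (600*(2*(-2) - 4) + 228)² = (600*(-4 - 4) + 228)² = (600*(-8) + 228)² = (-4800 + 228)² = (-4572)² = 20903184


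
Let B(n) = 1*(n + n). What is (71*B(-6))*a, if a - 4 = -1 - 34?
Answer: 26412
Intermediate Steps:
B(n) = 2*n (B(n) = 1*(2*n) = 2*n)
a = -31 (a = 4 + (-1 - 34) = 4 - 35 = -31)
(71*B(-6))*a = (71*(2*(-6)))*(-31) = (71*(-12))*(-31) = -852*(-31) = 26412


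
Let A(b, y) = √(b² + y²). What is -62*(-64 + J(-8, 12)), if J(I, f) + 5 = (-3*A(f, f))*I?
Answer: 4278 - 17856*√2 ≈ -20974.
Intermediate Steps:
J(I, f) = -5 - 3*I*√2*√(f²) (J(I, f) = -5 + (-3*√(f² + f²))*I = -5 + (-3*√2*√(f²))*I = -5 - 3*I*√2*√(f²))
-62*(-64 + J(-8, 12)) = -62*(-64 + (-5 - 3*(-8)*√2*√(12²))) = -62*(-64 + (-5 - 3*(-8)*√2*√144)) = -62*(-64 + (-5 - 3*(-8)*√2*12)) = -62*(-64 + (-5 + 288*√2)) = -62*(-69 + 288*√2) = 4278 - 17856*√2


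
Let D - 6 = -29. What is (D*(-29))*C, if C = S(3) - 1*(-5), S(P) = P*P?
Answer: 9338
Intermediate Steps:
D = -23 (D = 6 - 29 = -23)
S(P) = P²
C = 14 (C = 3² - 1*(-5) = 9 + 5 = 14)
(D*(-29))*C = -23*(-29)*14 = 667*14 = 9338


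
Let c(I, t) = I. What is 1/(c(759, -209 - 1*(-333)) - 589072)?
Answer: -1/588313 ≈ -1.6998e-6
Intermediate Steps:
1/(c(759, -209 - 1*(-333)) - 589072) = 1/(759 - 589072) = 1/(-588313) = -1/588313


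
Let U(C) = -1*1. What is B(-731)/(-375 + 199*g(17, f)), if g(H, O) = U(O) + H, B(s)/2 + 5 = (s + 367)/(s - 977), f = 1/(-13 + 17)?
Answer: -584/171349 ≈ -0.0034082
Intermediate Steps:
f = 1/4 ≈ 0.25000
U(C) = -1
B(s) = -10 + 2*(367 + s)/(-977 + s) (B(s) = -10 + 2*((s + 367)/(s - 977)) = -10 + 2*((367 + s)/(-977 + s)) = -10 + 2*(367 + s)/(-977 + s))
g(H, O) = -1 + H
B(-731)/(-375 + 199*g(17, f)) = (8*(1313 - 1*(-731))/(-977 - 731))/(-375 + 199*(-1 + 17)) = (8*(1313 + 731)/(-1708))/(-375 + 199*16) = (8*(-1/1708)*2044)/(-375 + 3184) = -584/61/2809 = -584/61*1/2809 = -584/171349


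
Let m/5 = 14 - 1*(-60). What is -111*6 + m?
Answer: -296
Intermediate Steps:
m = 370 (m = 5*(14 - 1*(-60)) = 5*(14 + 60) = 5*74 = 370)
-111*6 + m = -111*6 + 370 = -666 + 370 = -296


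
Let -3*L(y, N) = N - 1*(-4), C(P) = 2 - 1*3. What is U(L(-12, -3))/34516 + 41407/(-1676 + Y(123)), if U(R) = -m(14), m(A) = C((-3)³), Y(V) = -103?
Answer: -1429202233/61403964 ≈ -23.275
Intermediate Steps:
C(P) = -1 (C(P) = 2 - 3 = -1)
m(A) = -1
L(y, N) = -4/3 - N/3 (L(y, N) = -(N - 1*(-4))/3 = -(N + 4)/3 = -(4 + N)/3 = -4/3 - N/3)
U(R) = 1 (U(R) = -1*(-1) = 1)
U(L(-12, -3))/34516 + 41407/(-1676 + Y(123)) = 1/34516 + 41407/(-1676 - 103) = 1*(1/34516) + 41407/(-1779) = 1/34516 + 41407*(-1/1779) = 1/34516 - 41407/1779 = -1429202233/61403964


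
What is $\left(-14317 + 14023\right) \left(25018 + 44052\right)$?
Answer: $-20306580$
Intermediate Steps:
$\left(-14317 + 14023\right) \left(25018 + 44052\right) = \left(-294\right) 69070 = -20306580$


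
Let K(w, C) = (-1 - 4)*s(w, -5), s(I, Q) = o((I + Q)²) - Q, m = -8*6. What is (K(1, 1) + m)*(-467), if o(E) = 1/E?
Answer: 547791/16 ≈ 34237.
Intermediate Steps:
m = -48
s(I, Q) = (I + Q)⁻² - Q (s(I, Q) = 1/((I + Q)²) - Q = (I + Q)⁻² - Q)
K(w, C) = -25 - 5/(-5 + w)² (K(w, C) = (-1 - 4)*((w - 5)⁻² - 1*(-5)) = -5*((-5 + w)⁻² + 5) = -5*(5 + (-5 + w)⁻²) = -25 - 5/(-5 + w)²)
(K(1, 1) + m)*(-467) = ((-25 - 5/(-5 + 1)²) - 48)*(-467) = ((-25 - 5/(-4)²) - 48)*(-467) = ((-25 - 5*1/16) - 48)*(-467) = ((-25 - 5/16) - 48)*(-467) = (-405/16 - 48)*(-467) = -1173/16*(-467) = 547791/16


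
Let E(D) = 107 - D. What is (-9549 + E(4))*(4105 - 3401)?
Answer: -6649984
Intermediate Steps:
(-9549 + E(4))*(4105 - 3401) = (-9549 + (107 - 1*4))*(4105 - 3401) = (-9549 + (107 - 4))*704 = (-9549 + 103)*704 = -9446*704 = -6649984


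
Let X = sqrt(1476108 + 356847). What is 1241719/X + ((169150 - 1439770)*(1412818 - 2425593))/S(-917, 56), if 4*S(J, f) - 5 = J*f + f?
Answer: -571934298000/5699 + 1241719*sqrt(1832955)/1832955 ≈ -1.0036e+8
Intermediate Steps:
S(J, f) = 5/4 + f/4 + J*f/4 (S(J, f) = 5/4 + (J*f + f)/4 = 5/4 + (f + J*f)/4 = 5/4 + (f/4 + J*f/4) = 5/4 + f/4 + J*f/4)
X = sqrt(1832955) ≈ 1353.9
1241719/X + ((169150 - 1439770)*(1412818 - 2425593))/S(-917, 56) = 1241719/(sqrt(1832955)) + ((169150 - 1439770)*(1412818 - 2425593))/(5/4 + (1/4)*56 + (1/4)*(-917)*56) = 1241719*(sqrt(1832955)/1832955) + (-1270620*(-1012775))/(5/4 + 14 - 12838) = 1241719*sqrt(1832955)/1832955 + 1286852170500/(-51291/4) = 1241719*sqrt(1832955)/1832955 + 1286852170500*(-4/51291) = 1241719*sqrt(1832955)/1832955 - 571934298000/5699 = -571934298000/5699 + 1241719*sqrt(1832955)/1832955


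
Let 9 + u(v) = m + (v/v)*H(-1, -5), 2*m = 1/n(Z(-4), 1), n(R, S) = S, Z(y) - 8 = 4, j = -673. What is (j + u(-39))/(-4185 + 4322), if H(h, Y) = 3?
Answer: -1357/274 ≈ -4.9526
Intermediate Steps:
Z(y) = 12 (Z(y) = 8 + 4 = 12)
m = ½ (m = (½)/1 = (½)*1 = ½ ≈ 0.50000)
u(v) = -11/2 (u(v) = -9 + (½ + (v/v)*3) = -9 + (½ + 1*3) = -9 + (½ + 3) = -9 + 7/2 = -11/2)
(j + u(-39))/(-4185 + 4322) = (-673 - 11/2)/(-4185 + 4322) = -1357/2/137 = -1357/2*1/137 = -1357/274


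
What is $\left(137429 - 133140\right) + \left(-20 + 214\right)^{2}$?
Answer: $41925$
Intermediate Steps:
$\left(137429 - 133140\right) + \left(-20 + 214\right)^{2} = \left(137429 - 133140\right) + 194^{2} = \left(137429 - 133140\right) + 37636 = 4289 + 37636 = 41925$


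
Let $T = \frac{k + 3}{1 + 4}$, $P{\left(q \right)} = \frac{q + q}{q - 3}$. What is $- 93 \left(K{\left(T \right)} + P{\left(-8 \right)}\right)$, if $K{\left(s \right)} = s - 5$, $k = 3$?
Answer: $\frac{11997}{55} \approx 218.13$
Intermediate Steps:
$P{\left(q \right)} = \frac{2 q}{-3 + q}$
$T = \frac{6}{5}$ ($T = \frac{3 + 3}{1 + 4} = \frac{6}{5} \approx 1.2$)
$K{\left(s \right)} = -5 + s$
$- 93 \left(K{\left(T \right)} + P{\left(-8 \right)}\right) = - 93 \left(\left(-5 + \frac{6}{5}\right) + 2 \left(-8\right) \frac{1}{-3 - 8}\right) = - 93 \left(- \frac{19}{5} + 2 \left(-8\right) \frac{1}{-11}\right) = - 93 \left(- \frac{19}{5} + 2 \left(-8\right) \left(- \frac{1}{11}\right)\right) = - 93 \left(- \frac{19}{5} + \frac{16}{11}\right) = \left(-93\right) \left(- \frac{129}{55}\right) = \frac{11997}{55}$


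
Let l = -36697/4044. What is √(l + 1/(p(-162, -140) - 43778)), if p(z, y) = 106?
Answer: I*√4422511728133986/22076196 ≈ 3.0124*I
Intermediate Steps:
l = -36697/4044 (l = -36697*1/4044 = -36697/4044 ≈ -9.0744)
√(l + 1/(p(-162, -140) - 43778)) = √(-36697/4044 + 1/(106 - 43778)) = √(-36697/4044 + 1/(-43672)) = √(-36697/4044 - 1/43672) = √(-400658857/44152392) = I*√4422511728133986/22076196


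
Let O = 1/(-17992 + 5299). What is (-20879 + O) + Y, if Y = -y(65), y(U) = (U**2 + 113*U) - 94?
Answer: -410682016/12693 ≈ -32355.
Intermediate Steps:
y(U) = -94 + U**2 + 113*U
O = -1/12693 (O = 1/(-12693) = -1/12693 ≈ -7.8784e-5)
Y = -11476 (Y = -(-94 + 65**2 + 113*65) = -(-94 + 4225 + 7345) = -1*11476 = -11476)
(-20879 + O) + Y = (-20879 - 1/12693) - 11476 = -265017148/12693 - 11476 = -410682016/12693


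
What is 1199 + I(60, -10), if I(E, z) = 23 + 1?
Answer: 1223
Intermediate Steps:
I(E, z) = 24
1199 + I(60, -10) = 1199 + 24 = 1223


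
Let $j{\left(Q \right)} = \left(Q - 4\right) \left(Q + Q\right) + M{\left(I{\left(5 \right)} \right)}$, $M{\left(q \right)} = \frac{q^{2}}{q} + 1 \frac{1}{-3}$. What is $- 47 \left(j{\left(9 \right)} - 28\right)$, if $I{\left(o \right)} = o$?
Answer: $- \frac{9400}{3} \approx -3133.3$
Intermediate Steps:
$M{\left(q \right)} = - \frac{1}{3} + q$ ($M{\left(q \right)} = q + 1 \left(- \frac{1}{3}\right) = q - \frac{1}{3} = - \frac{1}{3} + q$)
$j{\left(Q \right)} = \frac{14}{3} + 2 Q \left(-4 + Q\right)$ ($j{\left(Q \right)} = \left(Q - 4\right) \left(Q + Q\right) + \left(- \frac{1}{3} + 5\right) = \left(-4 + Q\right) 2 Q + \frac{14}{3} = 2 Q \left(-4 + Q\right) + \frac{14}{3} = \frac{14}{3} + 2 Q \left(-4 + Q\right)$)
$- 47 \left(j{\left(9 \right)} - 28\right) = - 47 \left(\left(\frac{14}{3} - 72 + 2 \cdot 9^{2}\right) - 28\right) = - 47 \left(\left(\frac{14}{3} - 72 + 2 \cdot 81\right) - 28\right) = - 47 \left(\left(\frac{14}{3} - 72 + 162\right) - 28\right) = - 47 \left(\frac{284}{3} - 28\right) = \left(-47\right) \frac{200}{3} = - \frac{9400}{3}$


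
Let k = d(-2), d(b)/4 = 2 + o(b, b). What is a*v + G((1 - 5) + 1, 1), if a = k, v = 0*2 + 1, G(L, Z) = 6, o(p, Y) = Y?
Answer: 6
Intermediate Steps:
v = 1 (v = 0 + 1 = 1)
d(b) = 8 + 4*b (d(b) = 4*(2 + b) = 8 + 4*b)
k = 0 (k = 8 + 4*(-2) = 8 - 8 = 0)
a = 0
a*v + G((1 - 5) + 1, 1) = 0*1 + 6 = 0 + 6 = 6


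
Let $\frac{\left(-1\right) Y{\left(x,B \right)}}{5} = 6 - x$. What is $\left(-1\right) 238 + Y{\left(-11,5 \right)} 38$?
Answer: $-3468$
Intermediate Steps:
$Y{\left(x,B \right)} = -30 + 5 x$ ($Y{\left(x,B \right)} = - 5 \left(6 - x\right) = -30 + 5 x$)
$\left(-1\right) 238 + Y{\left(-11,5 \right)} 38 = \left(-1\right) 238 + \left(-30 + 5 \left(-11\right)\right) 38 = -238 + \left(-30 - 55\right) 38 = -238 - 3230 = -3468$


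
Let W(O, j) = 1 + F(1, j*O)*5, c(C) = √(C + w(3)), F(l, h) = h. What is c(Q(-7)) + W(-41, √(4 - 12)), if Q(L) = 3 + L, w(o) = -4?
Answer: 1 - 408*I*√2 ≈ 1.0 - 577.0*I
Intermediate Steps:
c(C) = √(-4 + C) (c(C) = √(C - 4) = √(-4 + C))
W(O, j) = 1 + 5*O*j (W(O, j) = 1 + (j*O)*5 = 1 + (O*j)*5 = 1 + 5*O*j)
c(Q(-7)) + W(-41, √(4 - 12)) = √(-4 + (3 - 7)) + (1 + 5*(-41)*√(4 - 12)) = √(-4 - 4) + (1 + 5*(-41)*√(-8)) = √(-8) + (1 + 5*(-41)*(2*I*√2)) = 2*I*√2 + (1 - 410*I*√2) = 1 - 408*I*√2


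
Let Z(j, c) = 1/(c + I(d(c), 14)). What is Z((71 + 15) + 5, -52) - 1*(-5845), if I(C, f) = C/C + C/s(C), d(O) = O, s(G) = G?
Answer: 292249/50 ≈ 5845.0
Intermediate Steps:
I(C, f) = 2 (I(C, f) = C/C + C/C = 1 + 1 = 2)
Z(j, c) = 1/(2 + c) (Z(j, c) = 1/(c + 2) = 1/(2 + c))
Z((71 + 15) + 5, -52) - 1*(-5845) = 1/(2 - 52) - 1*(-5845) = 1/(-50) + 5845 = -1/50 + 5845 = 292249/50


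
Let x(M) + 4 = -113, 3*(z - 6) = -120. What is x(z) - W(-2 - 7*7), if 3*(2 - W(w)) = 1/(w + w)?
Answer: -36415/306 ≈ -119.00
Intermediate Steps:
z = -34 (z = 6 + (1/3)*(-120) = 6 - 40 = -34)
x(M) = -117 (x(M) = -4 - 113 = -117)
W(w) = 2 - 1/(6*w) (W(w) = 2 - 1/(3*(w + w)) = 2 - 1/(2*w)/3 = 2 - 1/(6*w))
x(z) - W(-2 - 7*7) = -117 - (2 - 1/(6*(-2 - 7*7))) = -117 - (2 - 1/(6*(-2 - 49))) = -117 - (2 - 1/6/(-51)) = -117 - (2 - 1/6*(-1/51)) = -117 - (2 + 1/306) = -117 - 1*613/306 = -117 - 613/306 = -36415/306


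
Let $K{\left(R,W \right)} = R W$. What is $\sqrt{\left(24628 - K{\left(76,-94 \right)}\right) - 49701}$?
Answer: $i \sqrt{17929} \approx 133.9 i$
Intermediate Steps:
$\sqrt{\left(24628 - K{\left(76,-94 \right)}\right) - 49701} = \sqrt{\left(24628 - 76 \left(-94\right)\right) - 49701} = \sqrt{\left(24628 - -7144\right) - 49701} = \sqrt{\left(24628 + 7144\right) - 49701} = \sqrt{31772 - 49701} = \sqrt{-17929} = i \sqrt{17929}$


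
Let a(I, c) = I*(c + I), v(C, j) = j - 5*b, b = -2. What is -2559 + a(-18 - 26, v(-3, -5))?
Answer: -843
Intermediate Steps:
v(C, j) = 10 + j (v(C, j) = j - 5*(-2) = j + 10 = 10 + j)
a(I, c) = I*(I + c)
-2559 + a(-18 - 26, v(-3, -5)) = -2559 + (-18 - 26)*((-18 - 26) + (10 - 5)) = -2559 - 44*(-44 + 5) = -2559 - 44*(-39) = -2559 + 1716 = -843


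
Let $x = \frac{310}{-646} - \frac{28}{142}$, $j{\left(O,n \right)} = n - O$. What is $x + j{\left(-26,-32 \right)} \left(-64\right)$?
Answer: $\frac{8790745}{22933} \approx 383.32$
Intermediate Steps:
$x = - \frac{15527}{22933}$ ($x = 310 \left(- \frac{1}{646}\right) - \frac{14}{71} = - \frac{155}{323} - \frac{14}{71} = - \frac{15527}{22933} \approx -0.67706$)
$x + j{\left(-26,-32 \right)} \left(-64\right) = - \frac{15527}{22933} + \left(-32 - -26\right) \left(-64\right) = - \frac{15527}{22933} + \left(-32 + 26\right) \left(-64\right) = - \frac{15527}{22933} - -384 = - \frac{15527}{22933} + 384 = \frac{8790745}{22933}$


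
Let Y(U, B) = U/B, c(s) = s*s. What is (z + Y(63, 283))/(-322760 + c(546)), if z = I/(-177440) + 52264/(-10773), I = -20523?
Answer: 2441465905763/13331708964282240 ≈ 0.00018313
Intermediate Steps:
c(s) = s**2
z = -9052629881/1911561120 (z = -20523/(-177440) + 52264/(-10773) = -20523*(-1/177440) + 52264*(-1/10773) = 20523/177440 - 52264/10773 = -9052629881/1911561120 ≈ -4.7357)
(z + Y(63, 283))/(-322760 + c(546)) = (-9052629881/1911561120 + 63/283)/(-322760 + 546**2) = (-9052629881/1911561120 + 63*(1/283))/(-322760 + 298116) = (-9052629881/1911561120 + 63/283)/(-24644) = -2441465905763/540971796960*(-1/24644) = 2441465905763/13331708964282240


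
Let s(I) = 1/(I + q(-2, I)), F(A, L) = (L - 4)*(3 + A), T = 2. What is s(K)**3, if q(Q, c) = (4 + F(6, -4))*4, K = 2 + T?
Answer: -1/19248832 ≈ -5.1951e-8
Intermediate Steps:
F(A, L) = (-4 + L)*(3 + A)
K = 4 (K = 2 + 2 = 4)
q(Q, c) = -272 (q(Q, c) = (4 + (-12 - 4*6 + 3*(-4) + 6*(-4)))*4 = (4 + (-12 - 24 - 12 - 24))*4 = (4 - 72)*4 = -68*4 = -272)
s(I) = 1/(-272 + I) (s(I) = 1/(I - 272) = 1/(-272 + I))
s(K)**3 = (1/(-272 + 4))**3 = (1/(-268))**3 = (-1/268)**3 = -1/19248832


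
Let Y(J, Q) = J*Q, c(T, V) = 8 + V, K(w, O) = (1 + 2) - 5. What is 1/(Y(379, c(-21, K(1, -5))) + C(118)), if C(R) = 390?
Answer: 1/2664 ≈ 0.00037538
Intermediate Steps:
K(w, O) = -2 (K(w, O) = 3 - 5 = -2)
1/(Y(379, c(-21, K(1, -5))) + C(118)) = 1/(379*(8 - 2) + 390) = 1/(379*6 + 390) = 1/(2274 + 390) = 1/2664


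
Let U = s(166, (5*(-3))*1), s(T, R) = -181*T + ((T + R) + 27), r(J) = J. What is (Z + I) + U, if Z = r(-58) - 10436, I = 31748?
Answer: -8614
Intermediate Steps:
Z = -10494 (Z = -58 - 10436 = -10494)
s(T, R) = 27 + R - 180*T (s(T, R) = -181*T + ((R + T) + 27) = -181*T + (27 + R + T) = 27 + R - 180*T)
U = -29868 (U = 27 + (5*(-3))*1 - 180*166 = 27 - 15*1 - 29880 = 27 - 15 - 29880 = -29868)
(Z + I) + U = (-10494 + 31748) - 29868 = 21254 - 29868 = -8614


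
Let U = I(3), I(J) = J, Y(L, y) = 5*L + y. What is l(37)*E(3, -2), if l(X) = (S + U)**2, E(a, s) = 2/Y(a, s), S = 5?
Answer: 128/13 ≈ 9.8462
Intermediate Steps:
Y(L, y) = y + 5*L
U = 3
E(a, s) = 2/(s + 5*a)
l(X) = 64 (l(X) = (5 + 3)**2 = 8**2 = 64)
l(37)*E(3, -2) = 64*(2/(-2 + 5*3)) = 64*(2/(-2 + 15)) = 64*(2/13) = 128/13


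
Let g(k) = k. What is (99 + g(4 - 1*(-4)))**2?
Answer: 11449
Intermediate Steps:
(99 + g(4 - 1*(-4)))**2 = (99 + (4 - 1*(-4)))**2 = (99 + (4 + 4))**2 = (99 + 8)**2 = 107**2 = 11449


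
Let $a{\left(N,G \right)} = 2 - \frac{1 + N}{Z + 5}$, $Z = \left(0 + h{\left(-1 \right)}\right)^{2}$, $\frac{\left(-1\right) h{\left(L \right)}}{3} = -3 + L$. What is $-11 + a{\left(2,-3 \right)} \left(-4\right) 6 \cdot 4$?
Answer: $- \frac{29959}{149} \approx -201.07$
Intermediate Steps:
$h{\left(L \right)} = 9 - 3 L$ ($h{\left(L \right)} = - 3 \left(-3 + L\right) = 9 - 3 L$)
$Z = 144$ ($Z = \left(0 + \left(9 - -3\right)\right)^{2} = \left(0 + \left(9 + 3\right)\right)^{2} = \left(0 + 12\right)^{2} = 12^{2} = 144$)
$a{\left(N,G \right)} = \frac{297}{149} - \frac{N}{149}$ ($a{\left(N,G \right)} = 2 - \frac{1 + N}{144 + 5} = 2 - \frac{1 + N}{149} = 2 - \left(1 + N\right) \frac{1}{149} = 2 - \left(\frac{1}{149} + \frac{N}{149}\right) = \frac{297}{149} - \frac{N}{149}$)
$-11 + a{\left(2,-3 \right)} \left(-4\right) 6 \cdot 4 = -11 + \left(\frac{297}{149} - \frac{2}{149}\right) \left(-4\right) 6 \cdot 4 = -11 + \left(\frac{297}{149} - \frac{2}{149}\right) \left(\left(-24\right) 4\right) = -11 + \frac{295}{149} \left(-96\right) = -11 - \frac{28320}{149} = - \frac{29959}{149}$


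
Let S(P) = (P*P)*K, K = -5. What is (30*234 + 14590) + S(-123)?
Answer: -54035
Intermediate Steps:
S(P) = -5*P² (S(P) = (P*P)*(-5) = P²*(-5) = -5*P²)
(30*234 + 14590) + S(-123) = (30*234 + 14590) - 5*(-123)² = (7020 + 14590) - 5*15129 = 21610 - 75645 = -54035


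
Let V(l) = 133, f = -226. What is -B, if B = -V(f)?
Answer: 133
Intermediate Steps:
B = -133 (B = -1*133 = -133)
-B = -1*(-133) = 133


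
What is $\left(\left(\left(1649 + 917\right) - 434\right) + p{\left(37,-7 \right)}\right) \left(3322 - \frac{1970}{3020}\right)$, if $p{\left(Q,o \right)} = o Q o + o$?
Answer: $\frac{1974999543}{151} \approx 1.3079 \cdot 10^{7}$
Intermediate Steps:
$p{\left(Q,o \right)} = o + Q o^{2}$ ($p{\left(Q,o \right)} = Q o o + o = Q o^{2} + o = o + Q o^{2}$)
$\left(\left(\left(1649 + 917\right) - 434\right) + p{\left(37,-7 \right)}\right) \left(3322 - \frac{1970}{3020}\right) = \left(\left(\left(1649 + 917\right) - 434\right) - 7 \left(1 + 37 \left(-7\right)\right)\right) \left(3322 - \frac{1970}{3020}\right) = \left(\left(2566 - 434\right) - 7 \left(1 - 259\right)\right) \left(3322 - \frac{197}{302}\right) = \left(2132 - -1806\right) \left(3322 - \frac{197}{302}\right) = \left(2132 + 1806\right) \frac{1003047}{302} = 3938 \cdot \frac{1003047}{302} = \frac{1974999543}{151}$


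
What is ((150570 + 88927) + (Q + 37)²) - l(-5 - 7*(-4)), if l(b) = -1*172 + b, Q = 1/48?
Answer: 555302113/2304 ≈ 2.4102e+5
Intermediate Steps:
Q = 1/48 ≈ 0.020833
l(b) = -172 + b
((150570 + 88927) + (Q + 37)²) - l(-5 - 7*(-4)) = ((150570 + 88927) + (1/48 + 37)²) - (-172 + (-5 - 7*(-4))) = (239497 + (1777/48)²) - (-172 + (-5 + 28)) = (239497 + 3157729/2304) - (-172 + 23) = 554958817/2304 - 1*(-149) = 554958817/2304 + 149 = 555302113/2304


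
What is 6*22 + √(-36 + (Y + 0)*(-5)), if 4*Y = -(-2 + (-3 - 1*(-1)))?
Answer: 132 + I*√41 ≈ 132.0 + 6.4031*I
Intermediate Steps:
Y = 1 (Y = (-(-2 + (-3 - 1*(-1))))/4 = (-(-2 + (-3 + 1)))/4 = (-(-2 - 2))/4 = (-1*(-4))/4 = (¼)*4 = 1)
6*22 + √(-36 + (Y + 0)*(-5)) = 6*22 + √(-36 + (1 + 0)*(-5)) = 132 + √(-36 + 1*(-5)) = 132 + √(-36 - 5) = 132 + √(-41) = 132 + I*√41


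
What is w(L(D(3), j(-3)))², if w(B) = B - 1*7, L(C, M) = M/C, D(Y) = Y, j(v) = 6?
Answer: 25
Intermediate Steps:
w(B) = -7 + B (w(B) = B - 7 = -7 + B)
w(L(D(3), j(-3)))² = (-7 + 6/3)² = (-7 + 6*(⅓))² = (-7 + 2)² = (-5)² = 25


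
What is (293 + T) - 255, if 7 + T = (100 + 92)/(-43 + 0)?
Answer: 1141/43 ≈ 26.535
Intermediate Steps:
T = -493/43 (T = -7 + (100 + 92)/(-43 + 0) = -7 + 192/(-43) = -7 + 192*(-1/43) = -7 - 192/43 = -493/43 ≈ -11.465)
(293 + T) - 255 = (293 - 493/43) - 255 = 12106/43 - 255 = 1141/43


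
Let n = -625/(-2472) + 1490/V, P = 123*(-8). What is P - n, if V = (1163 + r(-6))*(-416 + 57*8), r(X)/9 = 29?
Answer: -1732394017/1760064 ≈ -984.28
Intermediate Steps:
r(X) = 261 (r(X) = 9*29 = 261)
V = 56960 (V = (1163 + 261)*(-416 + 57*8) = 1424*(-416 + 456) = 1424*40 = 56960)
P = -984
n = 491041/1760064 (n = -625/(-2472) + 1490/56960 = -625*(-1/2472) + 1490*(1/56960) = 625/2472 + 149/5696 = 491041/1760064 ≈ 0.27899)
P - n = -984 - 1*491041/1760064 = -984 - 491041/1760064 = -1732394017/1760064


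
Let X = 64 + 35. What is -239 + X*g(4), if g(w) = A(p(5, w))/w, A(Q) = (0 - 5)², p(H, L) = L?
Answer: 1519/4 ≈ 379.75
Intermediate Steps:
X = 99
A(Q) = 25 (A(Q) = (-5)² = 25)
g(w) = 25/w
-239 + X*g(4) = -239 + 99*(25/4) = -239 + 2475/4 = 1519/4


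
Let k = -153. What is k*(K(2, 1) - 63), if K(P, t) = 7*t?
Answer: 8568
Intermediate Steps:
k*(K(2, 1) - 63) = -153*(7*1 - 63) = -153*(7 - 63) = -153*(-56) = 8568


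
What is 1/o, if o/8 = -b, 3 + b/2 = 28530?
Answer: -1/456432 ≈ -2.1909e-6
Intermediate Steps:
b = 57054 (b = -6 + 2*28530 = -6 + 57060 = 57054)
o = -456432 (o = 8*(-1*57054) = 8*(-57054) = -456432)
1/o = 1/(-456432) = -1/456432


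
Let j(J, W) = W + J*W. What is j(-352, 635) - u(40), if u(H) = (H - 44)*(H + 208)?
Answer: -221893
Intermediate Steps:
u(H) = (-44 + H)*(208 + H)
j(-352, 635) - u(40) = 635*(1 - 352) - (-9152 + 40**2 + 164*40) = 635*(-351) - (-9152 + 1600 + 6560) = -222885 - 1*(-992) = -222885 + 992 = -221893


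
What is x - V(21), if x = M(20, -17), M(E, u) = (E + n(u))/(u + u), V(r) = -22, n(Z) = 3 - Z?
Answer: 354/17 ≈ 20.824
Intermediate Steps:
M(E, u) = (3 + E - u)/(2*u) (M(E, u) = (E + (3 - u))/(u + u) = (3 + E - u)/((2*u)) = (3 + E - u)*(1/(2*u)) = (3 + E - u)/(2*u))
x = -20/17 (x = (½)*(3 + 20 - 1*(-17))/(-17) = (½)*(-1/17)*(3 + 20 + 17) = (½)*(-1/17)*40 = -20/17 ≈ -1.1765)
x - V(21) = -20/17 - 1*(-22) = -20/17 + 22 = 354/17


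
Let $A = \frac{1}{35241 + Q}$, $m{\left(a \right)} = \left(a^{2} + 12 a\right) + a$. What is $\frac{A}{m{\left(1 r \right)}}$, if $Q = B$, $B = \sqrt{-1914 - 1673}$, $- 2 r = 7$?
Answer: $- \frac{2073}{2429072233} + \frac{i \sqrt{3587}}{41294227961} \approx -8.5341 \cdot 10^{-7} + 1.4504 \cdot 10^{-9} i$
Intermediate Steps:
$r = - \frac{7}{2}$ ($r = \left(- \frac{1}{2}\right) 7 = - \frac{7}{2} \approx -3.5$)
$B = i \sqrt{3587}$ ($B = \sqrt{-3587} = i \sqrt{3587} \approx 59.892 i$)
$Q = i \sqrt{3587} \approx 59.892 i$
$m{\left(a \right)} = a^{2} + 13 a$
$A = \frac{1}{35241 + i \sqrt{3587}} \approx 2.8376 \cdot 10^{-5} - 4.823 \cdot 10^{-8} i$
$\frac{A}{m{\left(1 r \right)}} = \frac{\frac{2073}{73054804} - \frac{i \sqrt{3587}}{1241931668}}{1 \left(- \frac{7}{2}\right) \left(13 + 1 \left(- \frac{7}{2}\right)\right)} = \frac{\frac{2073}{73054804} - \frac{i \sqrt{3587}}{1241931668}}{\left(- \frac{7}{2}\right) \left(13 - \frac{7}{2}\right)} = \frac{\frac{2073}{73054804} - \frac{i \sqrt{3587}}{1241931668}}{\left(- \frac{7}{2}\right) \frac{19}{2}} = \frac{\frac{2073}{73054804} - \frac{i \sqrt{3587}}{1241931668}}{- \frac{133}{4}} = \left(\frac{2073}{73054804} - \frac{i \sqrt{3587}}{1241931668}\right) \left(- \frac{4}{133}\right) = - \frac{2073}{2429072233} + \frac{i \sqrt{3587}}{41294227961}$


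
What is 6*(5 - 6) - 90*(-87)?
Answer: 7824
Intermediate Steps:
6*(5 - 6) - 90*(-87) = 6*(-1) + 7830 = -6 + 7830 = 7824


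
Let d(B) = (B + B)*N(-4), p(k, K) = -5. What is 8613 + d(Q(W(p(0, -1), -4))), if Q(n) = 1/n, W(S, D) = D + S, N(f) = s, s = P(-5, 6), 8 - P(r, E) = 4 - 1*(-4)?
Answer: 8613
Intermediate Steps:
P(r, E) = 0 (P(r, E) = 8 - (4 - 1*(-4)) = 8 - (4 + 4) = 8 - 1*8 = 8 - 8 = 0)
s = 0
N(f) = 0
d(B) = 0 (d(B) = (B + B)*0 = (2*B)*0 = 0)
8613 + d(Q(W(p(0, -1), -4))) = 8613 + 0 = 8613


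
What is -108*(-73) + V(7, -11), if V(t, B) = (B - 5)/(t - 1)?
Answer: 23644/3 ≈ 7881.3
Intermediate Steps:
V(t, B) = (-5 + B)/(-1 + t)
-108*(-73) + V(7, -11) = -108*(-73) + (-5 - 11)/(-1 + 7) = 7884 - 16/6 = 7884 + (1/6)*(-16) = 7884 - 8/3 = 23644/3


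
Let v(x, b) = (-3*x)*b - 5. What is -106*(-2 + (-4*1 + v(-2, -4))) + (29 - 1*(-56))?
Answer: 3795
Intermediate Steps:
v(x, b) = -5 - 3*b*x (v(x, b) = -3*b*x - 5 = -5 - 3*b*x)
-106*(-2 + (-4*1 + v(-2, -4))) + (29 - 1*(-56)) = -106*(-2 + (-4*1 + (-5 - 3*(-4)*(-2)))) + (29 - 1*(-56)) = -106*(-2 + (-4 + (-5 - 24))) + (29 + 56) = -106*(-2 + (-4 - 29)) + 85 = -106*(-2 - 33) + 85 = -106*(-35) + 85 = 3710 + 85 = 3795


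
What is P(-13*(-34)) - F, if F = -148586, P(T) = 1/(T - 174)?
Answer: 39821049/268 ≈ 1.4859e+5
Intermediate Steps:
P(T) = 1/(-174 + T)
P(-13*(-34)) - F = 1/(-174 - 13*(-34)) - 1*(-148586) = 1/(-174 + 442) + 148586 = 1/268 + 148586 = 39821049/268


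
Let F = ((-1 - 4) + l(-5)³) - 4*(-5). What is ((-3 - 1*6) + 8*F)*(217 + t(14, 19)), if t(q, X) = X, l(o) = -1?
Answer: 24308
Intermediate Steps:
F = 14 (F = ((-1 - 4) + (-1)³) - 4*(-5) = (-5 - 1) - 1*(-20) = -6 + 20 = 14)
((-3 - 1*6) + 8*F)*(217 + t(14, 19)) = ((-3 - 1*6) + 8*14)*(217 + 19) = ((-3 - 6) + 112)*236 = (-9 + 112)*236 = 103*236 = 24308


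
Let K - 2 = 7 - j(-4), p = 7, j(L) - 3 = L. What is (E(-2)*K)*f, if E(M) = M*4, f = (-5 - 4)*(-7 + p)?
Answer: 0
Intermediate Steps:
j(L) = 3 + L
f = 0 (f = (-5 - 4)*(-7 + 7) = -9*0 = 0)
E(M) = 4*M
K = 10 (K = 2 + (7 - (3 - 4)) = 2 + (7 - 1*(-1)) = 2 + (7 + 1) = 2 + 8 = 10)
(E(-2)*K)*f = ((4*(-2))*10)*0 = -8*10*0 = -80*0 = 0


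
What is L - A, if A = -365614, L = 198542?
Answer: 564156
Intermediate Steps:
L - A = 198542 - 1*(-365614) = 198542 + 365614 = 564156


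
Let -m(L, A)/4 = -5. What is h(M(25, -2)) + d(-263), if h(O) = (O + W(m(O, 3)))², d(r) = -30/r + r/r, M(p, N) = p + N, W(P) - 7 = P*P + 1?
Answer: 48855436/263 ≈ 1.8576e+5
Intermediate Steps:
m(L, A) = 20 (m(L, A) = -4*(-5) = 20)
W(P) = 8 + P² (W(P) = 7 + (P*P + 1) = 7 + (P² + 1) = 7 + (1 + P²) = 8 + P²)
M(p, N) = N + p
d(r) = 1 - 30/r (d(r) = -30/r + 1 = 1 - 30/r)
h(O) = (408 + O)² (h(O) = (O + (8 + 20²))² = (O + (8 + 400))² = (O + 408)² = (408 + O)²)
h(M(25, -2)) + d(-263) = (408 + (-2 + 25))² + (-30 - 263)/(-263) = (408 + 23)² - 1/263*(-293) = 431² + 293/263 = 185761 + 293/263 = 48855436/263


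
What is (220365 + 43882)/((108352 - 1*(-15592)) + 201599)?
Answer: 264247/325543 ≈ 0.81171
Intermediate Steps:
(220365 + 43882)/((108352 - 1*(-15592)) + 201599) = 264247/((108352 + 15592) + 201599) = 264247/(123944 + 201599) = 264247/325543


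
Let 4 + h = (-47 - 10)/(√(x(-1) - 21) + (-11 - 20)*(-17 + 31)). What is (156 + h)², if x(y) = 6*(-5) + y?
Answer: 51347091668473/2218598404 + 816888489*I*√13/4437196808 ≈ 23144.0 + 0.66378*I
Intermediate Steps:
x(y) = -30 + y
h = -4 - 57/(-434 + 2*I*√13) (h = -4 + (-47 - 10)/(√((-30 - 1) - 21) + (-11 - 20)*(-17 + 31)) = -4 - 57/(√(-31 - 21) - 31*14) = -4 - 57/(√(-52) - 434) = -4 - 57/(2*I*√13 - 434) = -4 - 57/(-434 + 2*I*√13) ≈ -3.8687 + 0.0021816*I)
(156 + h)² = (156 + (-364447/94204 + 57*I*√13/94204))² = (14331377/94204 + 57*I*√13/94204)²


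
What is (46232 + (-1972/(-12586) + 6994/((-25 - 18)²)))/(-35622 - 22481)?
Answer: -18551384620/23312840999 ≈ -0.79576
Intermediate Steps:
(46232 + (-1972/(-12586) + 6994/((-25 - 18)²)))/(-35622 - 22481) = (46232 + (-1972*(-1/12586) + 6994/((-43)²)))/(-58103) = (46232 + (34/217 + 6994/1849))*(-1/58103) = (46232 + 1580564/401233)*(-1/58103) = (18551384620/401233)*(-1/58103) = -18551384620/23312840999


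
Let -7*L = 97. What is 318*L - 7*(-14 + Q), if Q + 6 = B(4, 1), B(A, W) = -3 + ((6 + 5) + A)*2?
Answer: -31189/7 ≈ -4455.6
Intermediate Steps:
L = -97/7 (L = -1/7*97 = -97/7 ≈ -13.857)
B(A, W) = 19 + 2*A (B(A, W) = -3 + (11 + A)*2 = -3 + (22 + 2*A) = 19 + 2*A)
Q = 21 (Q = -6 + (19 + 2*4) = -6 + (19 + 8) = -6 + 27 = 21)
318*L - 7*(-14 + Q) = 318*(-97/7) - 7*(-14 + 21) = -30846/7 - 7*7 = -30846/7 - 49 = -31189/7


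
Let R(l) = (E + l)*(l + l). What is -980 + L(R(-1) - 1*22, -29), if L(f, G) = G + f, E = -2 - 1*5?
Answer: -1015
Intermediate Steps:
E = -7 (E = -2 - 5 = -7)
R(l) = 2*l*(-7 + l) (R(l) = (-7 + l)*(l + l) = (-7 + l)*(2*l) = 2*l*(-7 + l))
-980 + L(R(-1) - 1*22, -29) = -980 + (-29 + (2*(-1)*(-7 - 1) - 1*22)) = -980 + (-29 + (2*(-1)*(-8) - 22)) = -980 + (-29 + (16 - 22)) = -980 + (-29 - 6) = -980 - 35 = -1015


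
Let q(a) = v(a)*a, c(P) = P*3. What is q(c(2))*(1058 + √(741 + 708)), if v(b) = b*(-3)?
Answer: -114264 - 324*√161 ≈ -1.1838e+5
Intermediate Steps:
c(P) = 3*P
v(b) = -3*b
q(a) = -3*a² (q(a) = (-3*a)*a = -3*a²)
q(c(2))*(1058 + √(741 + 708)) = (-3*(3*2)²)*(1058 + √(741 + 708)) = (-3*6²)*(1058 + √1449) = (-3*36)*(1058 + 3*√161) = -108*(1058 + 3*√161) = -114264 - 324*√161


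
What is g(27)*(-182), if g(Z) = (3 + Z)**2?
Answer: -163800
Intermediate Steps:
g(27)*(-182) = (3 + 27)**2*(-182) = 30**2*(-182) = 900*(-182) = -163800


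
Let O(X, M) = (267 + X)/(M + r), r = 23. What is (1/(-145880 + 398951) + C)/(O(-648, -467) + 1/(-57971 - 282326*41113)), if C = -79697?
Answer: -41762199047856483963608/449659104033805029 ≈ -92875.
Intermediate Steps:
O(X, M) = (267 + X)/(23 + M) (O(X, M) = (267 + X)/(M + 23) = (267 + X)/(23 + M))
(1/(-145880 + 398951) + C)/(O(-648, -467) + 1/(-57971 - 282326*41113)) = (1/(-145880 + 398951) - 79697)/((267 - 648)/(23 - 467) + 1/(-57971 - 282326*41113)) = (1/253071 - 79697)/(-381/(-444) + (1/41113)/(-340297)) = (1/253071 - 79697)/(-1/444*(-381) - 1/340297*1/41113) = -20168999486/(253071*(127/148 - 1/13990630561)) = -20168999486/(253071*1776810081099/2070613323028) = -20168999486/253071*2070613323028/1776810081099 = -41762199047856483963608/449659104033805029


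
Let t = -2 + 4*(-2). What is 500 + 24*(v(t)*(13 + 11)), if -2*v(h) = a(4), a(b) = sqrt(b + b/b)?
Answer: 500 - 288*sqrt(5) ≈ -143.99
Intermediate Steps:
t = -10 (t = -2 - 8 = -10)
a(b) = sqrt(1 + b) (a(b) = sqrt(b + 1) = sqrt(1 + b))
v(h) = -sqrt(5)/2 (v(h) = -sqrt(1 + 4)/2 = -sqrt(5)/2)
500 + 24*(v(t)*(13 + 11)) = 500 + 24*((-sqrt(5)/2)*(13 + 11)) = 500 + 24*(-sqrt(5)/2*24) = 500 + 24*(-12*sqrt(5)) = 500 - 288*sqrt(5)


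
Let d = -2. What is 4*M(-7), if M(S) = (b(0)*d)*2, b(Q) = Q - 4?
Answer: 64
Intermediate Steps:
b(Q) = -4 + Q
M(S) = 16 (M(S) = ((-4 + 0)*(-2))*2 = -4*(-2)*2 = 8*2 = 16)
4*M(-7) = 4*16 = 64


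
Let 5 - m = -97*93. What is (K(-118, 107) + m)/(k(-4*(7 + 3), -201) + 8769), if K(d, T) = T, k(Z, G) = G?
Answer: 9133/8568 ≈ 1.0659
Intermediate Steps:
m = 9026 (m = 5 - (-97)*93 = 5 - 1*(-9021) = 5 + 9021 = 9026)
(K(-118, 107) + m)/(k(-4*(7 + 3), -201) + 8769) = (107 + 9026)/(-201 + 8769) = 9133/8568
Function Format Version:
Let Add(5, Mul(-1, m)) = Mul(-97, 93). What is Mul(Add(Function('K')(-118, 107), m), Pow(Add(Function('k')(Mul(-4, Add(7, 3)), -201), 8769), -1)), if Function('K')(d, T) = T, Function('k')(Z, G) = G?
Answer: Rational(9133, 8568) ≈ 1.0659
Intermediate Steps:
m = 9026 (m = Add(5, Mul(-1, Mul(-97, 93))) = Add(5, Mul(-1, -9021)) = Add(5, 9021) = 9026)
Mul(Add(Function('K')(-118, 107), m), Pow(Add(Function('k')(Mul(-4, Add(7, 3)), -201), 8769), -1)) = Mul(Add(107, 9026), Pow(Add(-201, 8769), -1)) = Mul(9133, Pow(8568, -1)) = Mul(9133, Rational(1, 8568)) = Rational(9133, 8568)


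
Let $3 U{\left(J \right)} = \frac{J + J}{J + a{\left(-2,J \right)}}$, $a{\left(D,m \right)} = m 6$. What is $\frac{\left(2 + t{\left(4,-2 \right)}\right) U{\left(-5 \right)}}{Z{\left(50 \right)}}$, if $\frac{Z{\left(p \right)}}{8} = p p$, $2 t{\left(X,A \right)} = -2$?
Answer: $\frac{1}{210000} \approx 4.7619 \cdot 10^{-6}$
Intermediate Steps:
$a{\left(D,m \right)} = 6 m$
$t{\left(X,A \right)} = -1$ ($t{\left(X,A \right)} = \frac{1}{2} \left(-2\right) = -1$)
$Z{\left(p \right)} = 8 p^{2}$ ($Z{\left(p \right)} = 8 p p = 8 p^{2}$)
$U{\left(J \right)} = \frac{2}{21}$ ($U{\left(J \right)} = \frac{\left(J + J\right) \frac{1}{J + 6 J}}{3} = \frac{2 J \frac{1}{7 J}}{3} = \frac{1}{3} \cdot \frac{2}{7} = \frac{2}{21}$)
$\frac{\left(2 + t{\left(4,-2 \right)}\right) U{\left(-5 \right)}}{Z{\left(50 \right)}} = \frac{\left(2 - 1\right) \frac{2}{21}}{8 \cdot 50^{2}} = \frac{1 \cdot \frac{2}{21}}{8 \cdot 2500} = \frac{2}{21 \cdot 20000} = \frac{2}{21} \cdot \frac{1}{20000} = \frac{1}{210000}$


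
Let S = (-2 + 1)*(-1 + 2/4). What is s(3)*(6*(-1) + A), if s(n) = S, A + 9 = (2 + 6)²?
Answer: 49/2 ≈ 24.500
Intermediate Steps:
A = 55 (A = -9 + (2 + 6)² = -9 + 8² = -9 + 64 = 55)
S = ½ (S = -(-1 + 2*(¼)) = -(-1 + ½) = -1*(-½) = ½ ≈ 0.50000)
s(n) = ½
s(3)*(6*(-1) + A) = (6*(-1) + 55)/2 = (-6 + 55)/2 = (½)*49 = 49/2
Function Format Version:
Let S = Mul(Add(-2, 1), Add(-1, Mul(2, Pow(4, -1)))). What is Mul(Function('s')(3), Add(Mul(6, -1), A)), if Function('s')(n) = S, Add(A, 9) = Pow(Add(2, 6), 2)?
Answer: Rational(49, 2) ≈ 24.500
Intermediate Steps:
A = 55 (A = Add(-9, Pow(Add(2, 6), 2)) = Add(-9, Pow(8, 2)) = Add(-9, 64) = 55)
S = Rational(1, 2) (S = Mul(-1, Add(-1, Mul(2, Rational(1, 4)))) = Mul(-1, Add(-1, Rational(1, 2))) = Mul(-1, Rational(-1, 2)) = Rational(1, 2) ≈ 0.50000)
Function('s')(n) = Rational(1, 2)
Mul(Function('s')(3), Add(Mul(6, -1), A)) = Mul(Rational(1, 2), Add(Mul(6, -1), 55)) = Mul(Rational(1, 2), Add(-6, 55)) = Mul(Rational(1, 2), 49) = Rational(49, 2)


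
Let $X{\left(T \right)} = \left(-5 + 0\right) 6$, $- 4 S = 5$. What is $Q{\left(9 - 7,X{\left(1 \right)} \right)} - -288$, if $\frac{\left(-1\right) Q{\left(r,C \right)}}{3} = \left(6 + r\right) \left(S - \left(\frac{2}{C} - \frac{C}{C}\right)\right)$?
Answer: $\frac{1462}{5} \approx 292.4$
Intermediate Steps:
$S = - \frac{5}{4}$ ($S = \left(- \frac{1}{4}\right) 5 = - \frac{5}{4} \approx -1.25$)
$X{\left(T \right)} = -30$ ($X{\left(T \right)} = \left(-5\right) 6 = -30$)
$Q{\left(r,C \right)} = - 3 \left(6 + r\right) \left(- \frac{1}{4} - \frac{2}{C}\right)$ ($Q{\left(r,C \right)} = - 3 \left(6 + r\right) \left(- \frac{5}{4} - \left(\frac{2}{C} - \frac{C}{C}\right)\right) = - 3 \left(6 + r\right) \left(- \frac{5}{4} + \left(- \frac{2}{C} + 1\right)\right) = - 3 \left(6 + r\right) \left(- \frac{5}{4} + \left(1 - \frac{2}{C}\right)\right) = - 3 \left(6 + r\right) \left(- \frac{1}{4} - \frac{2}{C}\right)$)
$Q{\left(9 - 7,X{\left(1 \right)} \right)} - -288 = \frac{3 \left(48 + 8 \left(9 - 7\right) - 30 \left(6 + \left(9 - 7\right)\right)\right)}{4 \left(-30\right)} - -288 = \frac{3}{4} \left(- \frac{1}{30}\right) \left(48 + 8 \left(9 - 7\right) - 30 \left(6 + \left(9 - 7\right)\right)\right) + 288 = \frac{3}{4} \left(- \frac{1}{30}\right) \left(48 + 8 \cdot 2 - 30 \left(6 + 2\right)\right) + 288 = \frac{3}{4} \left(- \frac{1}{30}\right) \left(48 + 16 - 240\right) + 288 = \frac{3}{4} \left(- \frac{1}{30}\right) \left(-176\right) + 288 = \frac{22}{5} + 288 = \frac{1462}{5}$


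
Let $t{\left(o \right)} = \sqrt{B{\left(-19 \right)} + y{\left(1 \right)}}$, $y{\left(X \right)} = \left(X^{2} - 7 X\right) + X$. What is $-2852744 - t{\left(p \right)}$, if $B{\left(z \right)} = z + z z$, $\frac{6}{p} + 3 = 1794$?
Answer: $-2852744 - \sqrt{337} \approx -2.8528 \cdot 10^{6}$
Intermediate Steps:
$p = \frac{2}{597}$ ($p = \frac{6}{-3 + 1794} = \frac{6}{1791} = 6 \cdot \frac{1}{1791} = \frac{2}{597} \approx 0.0033501$)
$y{\left(X \right)} = X^{2} - 6 X$
$B{\left(z \right)} = z + z^{2}$
$t{\left(o \right)} = \sqrt{337}$ ($t{\left(o \right)} = \sqrt{- 19 \left(1 - 19\right) + 1 \left(-6 + 1\right)} = \sqrt{\left(-19\right) \left(-18\right) + 1 \left(-5\right)} = \sqrt{342 - 5} = \sqrt{337}$)
$-2852744 - t{\left(p \right)} = -2852744 - \sqrt{337}$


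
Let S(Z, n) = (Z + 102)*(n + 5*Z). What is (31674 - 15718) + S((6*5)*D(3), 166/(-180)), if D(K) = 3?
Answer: 1532684/15 ≈ 1.0218e+5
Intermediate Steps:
S(Z, n) = (102 + Z)*(n + 5*Z)
(31674 - 15718) + S((6*5)*D(3), 166/(-180)) = (31674 - 15718) + (5*((6*5)*3)² + 102*(166/(-180)) + 510*((6*5)*3) + ((6*5)*3)*(166/(-180))) = 15956 + (5*(30*3)² + 102*(166*(-1/180)) + 510*(30*3) + (30*3)*(166*(-1/180))) = 15956 + (5*90² + 102*(-83/90) + 510*90 + 90*(-83/90)) = 15956 + (5*8100 - 1411/15 + 45900 - 83) = 15956 + (40500 - 1411/15 + 45900 - 83) = 15956 + 1293344/15 = 1532684/15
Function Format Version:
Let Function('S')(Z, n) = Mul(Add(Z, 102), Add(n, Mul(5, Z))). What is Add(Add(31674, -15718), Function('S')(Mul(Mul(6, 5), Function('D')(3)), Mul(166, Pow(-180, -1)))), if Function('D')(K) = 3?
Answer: Rational(1532684, 15) ≈ 1.0218e+5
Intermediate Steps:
Function('S')(Z, n) = Mul(Add(102, Z), Add(n, Mul(5, Z)))
Add(Add(31674, -15718), Function('S')(Mul(Mul(6, 5), Function('D')(3)), Mul(166, Pow(-180, -1)))) = Add(Add(31674, -15718), Add(Mul(5, Pow(Mul(Mul(6, 5), 3), 2)), Mul(102, Mul(166, Pow(-180, -1))), Mul(510, Mul(Mul(6, 5), 3)), Mul(Mul(Mul(6, 5), 3), Mul(166, Pow(-180, -1))))) = Add(15956, Add(Mul(5, Pow(Mul(30, 3), 2)), Mul(102, Mul(166, Rational(-1, 180))), Mul(510, Mul(30, 3)), Mul(Mul(30, 3), Mul(166, Rational(-1, 180))))) = Add(15956, Add(Mul(5, Pow(90, 2)), Mul(102, Rational(-83, 90)), Mul(510, 90), Mul(90, Rational(-83, 90)))) = Add(15956, Add(Mul(5, 8100), Rational(-1411, 15), 45900, -83)) = Add(15956, Add(40500, Rational(-1411, 15), 45900, -83)) = Add(15956, Rational(1293344, 15)) = Rational(1532684, 15)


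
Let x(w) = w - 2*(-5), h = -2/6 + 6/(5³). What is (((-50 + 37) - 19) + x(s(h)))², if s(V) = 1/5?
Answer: 11881/25 ≈ 475.24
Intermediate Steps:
h = -107/375 (h = -2*⅙ + 6/125 = -⅓ + 6*(1/125) = -⅓ + 6/125 = -107/375 ≈ -0.28533)
s(V) = ⅕
x(w) = 10 + w (x(w) = w + 10 = 10 + w)
(((-50 + 37) - 19) + x(s(h)))² = (((-50 + 37) - 19) + (10 + ⅕))² = ((-13 - 19) + 51/5)² = (-32 + 51/5)² = (-109/5)² = 11881/25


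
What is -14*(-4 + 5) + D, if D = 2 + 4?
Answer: -8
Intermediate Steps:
D = 6
-14*(-4 + 5) + D = -14*(-4 + 5) + 6 = -14*1 + 6 = -14 + 6 = -8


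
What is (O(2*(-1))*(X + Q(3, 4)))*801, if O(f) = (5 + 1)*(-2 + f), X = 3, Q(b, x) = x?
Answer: -134568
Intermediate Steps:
O(f) = -12 + 6*f (O(f) = 6*(-2 + f) = -12 + 6*f)
(O(2*(-1))*(X + Q(3, 4)))*801 = ((-12 + 6*(2*(-1)))*(3 + 4))*801 = ((-12 + 6*(-2))*7)*801 = ((-12 - 12)*7)*801 = -24*7*801 = -168*801 = -134568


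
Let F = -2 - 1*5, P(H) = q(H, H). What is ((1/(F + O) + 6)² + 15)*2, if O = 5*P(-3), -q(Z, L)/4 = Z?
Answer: 287792/2809 ≈ 102.45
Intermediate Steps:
q(Z, L) = -4*Z
P(H) = -4*H
F = -7 (F = -2 - 5 = -7)
O = 60 (O = 5*(-4*(-3)) = 5*12 = 60)
((1/(F + O) + 6)² + 15)*2 = ((1/(-7 + 60) + 6)² + 15)*2 = ((1/53 + 6)² + 15)*2 = ((319/53)² + 15)*2 = (101761/2809 + 15)*2 = (143896/2809)*2 = 287792/2809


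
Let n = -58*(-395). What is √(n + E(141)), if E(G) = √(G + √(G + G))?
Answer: √(22910 + √(141 + √282)) ≈ 151.40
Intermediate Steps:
E(G) = √(G + √2*√G) (E(G) = √(G + √(2*G)) = √(G + √2*√G))
n = 22910
√(n + E(141)) = √(22910 + √(141 + √2*√141)) = √(22910 + √(141 + √282))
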